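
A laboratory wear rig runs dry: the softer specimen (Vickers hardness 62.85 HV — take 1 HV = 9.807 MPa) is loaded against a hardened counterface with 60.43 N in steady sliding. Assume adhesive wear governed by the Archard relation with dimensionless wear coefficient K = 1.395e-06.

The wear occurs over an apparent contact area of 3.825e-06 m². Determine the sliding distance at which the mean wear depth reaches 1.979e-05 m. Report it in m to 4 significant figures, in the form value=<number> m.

value=553.5 m

All arithmetic keeps full float precision, and intermediate values are displayed rounded; one last rounding, at four significant figures.
Convert: Hardness H = 62.85 HV × 9.807 MPa/HV = 616.4 MPa = 6.164e+08 Pa.
Restated in SI base units: W = 60.43 N, H = 6.164e+08 Pa, K = 1.395e-06.
Volume at the limit: V_lim = h_lim·A = 1.979e-05 · 3.825e-06 = 7.570e-11 m³.
So the life L = V_lim·H/(K·W) = 7.570e-11 · 6.164e+08 / (1.395e-06 · 60.43) = 553.5 m.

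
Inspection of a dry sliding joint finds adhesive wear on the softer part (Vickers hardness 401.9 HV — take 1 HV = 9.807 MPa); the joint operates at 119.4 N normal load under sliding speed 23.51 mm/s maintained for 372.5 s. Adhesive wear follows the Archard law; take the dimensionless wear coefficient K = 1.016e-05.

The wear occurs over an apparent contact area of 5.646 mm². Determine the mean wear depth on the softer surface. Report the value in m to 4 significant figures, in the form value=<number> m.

value=4.774e-07 m

Intermediates are shown rounded, and all working math carries full precision — one last rounding to four significant digits.
Sliding speed v = 23.51 mm/s = 0.02351 m/s. Total distance L = v·t = 0.02351 m/s × 372.5 s = 8.757 m.
Hardness H = 401.9 HV × 9.807 MPa/HV = 3941 MPa = 3.941e+09 Pa.
Contact area A = 5.646 mm² = 5.646e-06 m².
Collected in SI base units: W = 119.4 N, H = 3.941e+09 Pa, K = 1.016e-05.
Apply Archard: V = K·W·L/H = 1.016e-05 · 119.4 · 8.757 / 3.941e+09 = 2.695e-12 m³.
Mean wear depth h = V/A = 2.695e-12 / 5.646e-06 = 4.774e-07 m.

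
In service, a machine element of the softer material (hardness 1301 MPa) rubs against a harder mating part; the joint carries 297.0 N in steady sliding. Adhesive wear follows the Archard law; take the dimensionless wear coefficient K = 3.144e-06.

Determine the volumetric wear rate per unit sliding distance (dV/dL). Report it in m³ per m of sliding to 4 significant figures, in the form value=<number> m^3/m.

Every step runs at exact precision — printed values are rounded; one last rounding, at four significant digits.
Hardness H = 1301 MPa = 1.301e+09 Pa.
In SI base units: W = 297.0 N, H = 1.301e+09 Pa, K = 3.144e-06.
The wear rate dV/dL = K·W/H, so: 3.144e-06 · 297.0 / 1.301e+09 = 7.177e-13 m³/m.

value=7.177e-13 m^3/m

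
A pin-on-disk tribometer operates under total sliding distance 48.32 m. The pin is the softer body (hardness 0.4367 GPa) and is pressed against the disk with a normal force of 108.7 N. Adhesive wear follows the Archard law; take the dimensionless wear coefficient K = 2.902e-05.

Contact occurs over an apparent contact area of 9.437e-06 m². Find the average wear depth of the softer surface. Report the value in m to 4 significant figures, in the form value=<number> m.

Intermediate values are displayed rounded; the computation runs at full precision, and one final rounding to four significant digits.
Convert: Hardness H = 0.4367 GPa = 4.367e+08 Pa.
In SI base units: W = 108.7 N, H = 4.367e+08 Pa, K = 2.902e-05.
Volume removed: V = K·W·L/H = 2.902e-05 · 108.7 · 48.32 / 4.367e+08 = 3.490e-10 m³.
Depth h = V/A = 3.490e-10 / 9.437e-06 = 3.699e-05 m.

value=3.699e-05 m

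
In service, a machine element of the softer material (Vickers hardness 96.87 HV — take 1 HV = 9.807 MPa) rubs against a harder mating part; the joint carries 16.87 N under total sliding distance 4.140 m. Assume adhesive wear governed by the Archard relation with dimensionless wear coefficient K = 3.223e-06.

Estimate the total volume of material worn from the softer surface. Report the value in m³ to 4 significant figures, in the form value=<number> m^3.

value=2.369e-13 m^3

Shown intermediates are rounded; the computation carries full precision. Rounded once at the end: four significant figures.
Convert: Hardness H = 96.87 HV × 9.807 MPa/HV = 950.0 MPa = 9.500e+08 Pa.
In SI base units, W = 16.87 N, H = 9.500e+08 Pa, K = 3.223e-06.
Apply Archard: V = K·W·L/H = 3.223e-06 · 16.87 · 4.140 / 9.500e+08 = 2.369e-13 m³.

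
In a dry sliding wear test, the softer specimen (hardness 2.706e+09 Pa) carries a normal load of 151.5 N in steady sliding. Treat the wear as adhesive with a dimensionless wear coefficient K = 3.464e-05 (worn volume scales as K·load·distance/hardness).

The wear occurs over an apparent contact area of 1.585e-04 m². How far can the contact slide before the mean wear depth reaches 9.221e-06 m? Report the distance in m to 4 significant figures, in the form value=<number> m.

Intermediate values are displayed rounded — each operation holds full precision. Rounded just once to four significant figures.
Expressed in SI base units: W = 151.5 N, H = 2.706e+09 Pa, K = 3.464e-05.
Allowed volume V_lim = h_lim·A = 9.221e-06 · 1.585e-04 = 1.462e-09 m³.
So the life L = V_lim·H/(K·W) = 1.462e-09 · 2.706e+09 / (3.464e-05 · 151.5) = 753.6 m.

value=753.6 m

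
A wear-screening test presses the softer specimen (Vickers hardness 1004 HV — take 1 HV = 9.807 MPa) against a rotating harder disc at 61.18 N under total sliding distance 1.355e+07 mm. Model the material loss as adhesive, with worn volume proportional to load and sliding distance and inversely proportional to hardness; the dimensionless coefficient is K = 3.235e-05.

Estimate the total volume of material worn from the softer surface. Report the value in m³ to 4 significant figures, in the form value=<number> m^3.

value=2.724e-09 m^3

The intermediates are displayed rounded; all arithmetic runs at full float precision. Rounded just once: 4 significant digits.
Distance covered L = 1.355e+07 mm = 1.355e+04 m.
Hardness H = 1004 HV × 9.807 MPa/HV = 9846 MPa = 9.846e+09 Pa.
Expressed in SI base units: W = 61.18 N, H = 9.846e+09 Pa, K = 3.235e-05.
Archard relation: V = K·W·L/H = 3.235e-05 · 61.18 · 1.355e+04 / 9.846e+09 = 2.724e-09 m³.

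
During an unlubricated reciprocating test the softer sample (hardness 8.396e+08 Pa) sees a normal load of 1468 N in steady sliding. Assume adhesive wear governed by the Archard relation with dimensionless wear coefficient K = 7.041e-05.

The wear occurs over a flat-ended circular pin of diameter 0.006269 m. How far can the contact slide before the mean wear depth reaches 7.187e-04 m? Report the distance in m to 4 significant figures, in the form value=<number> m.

Every step keeps full float precision. Intermediate values are printed rounded — one last rounding, at four significant figures.
Convert: Contact area A = π·d²/4 = π·(0.006269 m)²/4 = 3.087e-05 m².
Expressed in SI base units: W = 1468 N, H = 8.396e+08 Pa, K = 7.041e-05.
Volume at the limit: V_lim = h_lim·A = 7.187e-04 · 3.087e-05 = 2.218e-08 m³.
Inverting, life L = V_lim·H/(K·W) = 2.218e-08 · 8.396e+08 / (7.041e-05 · 1468) = 180.2 m.

value=180.2 m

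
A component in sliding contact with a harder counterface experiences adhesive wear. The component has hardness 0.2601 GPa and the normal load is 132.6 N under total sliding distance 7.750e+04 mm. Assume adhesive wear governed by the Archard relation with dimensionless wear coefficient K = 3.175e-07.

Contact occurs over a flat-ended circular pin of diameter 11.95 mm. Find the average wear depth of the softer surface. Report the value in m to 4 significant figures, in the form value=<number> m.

The algebra holds exact precision. The intermediates appear rounded, and one final rounding, at 4 significant digits.
Convert: Distance L = 7.750e+04 mm = 77.50 m.
Convert: Hardness H = 0.2601 GPa = 2.601e+08 Pa.
Convert: Pin diameter d = 11.95 mm = 0.01195 m. Contact area A = π·d²/4 = π·(0.01195 m)²/4 = 1.122e-04 m².
Restated in SI base units: W = 132.6 N, H = 2.601e+08 Pa, K = 3.175e-07.
Wear volume V = K·W·L/H = 3.175e-07 · 132.6 · 77.50 / 2.601e+08 = 1.254e-11 m³.
Average depth h = V/A = 1.254e-11 / 1.122e-04 = 1.118e-07 m.

value=1.118e-07 m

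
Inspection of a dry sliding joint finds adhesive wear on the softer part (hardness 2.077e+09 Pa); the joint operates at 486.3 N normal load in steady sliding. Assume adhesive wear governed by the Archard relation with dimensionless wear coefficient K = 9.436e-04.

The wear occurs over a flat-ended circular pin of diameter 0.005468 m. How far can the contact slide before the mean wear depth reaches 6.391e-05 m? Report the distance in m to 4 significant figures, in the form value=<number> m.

The intermediates appear rounded; the computation runs at full precision. Rounded once at the end, at four significant digits.
Contact area A = π·d²/4 = π·(0.005468 m)²/4 = 2.348e-05 m².
Expressed in SI base units: W = 486.3 N, H = 2.077e+09 Pa, K = 9.436e-04.
Wearable volume V_lim = h_lim·A = 6.391e-05 · 2.348e-05 = 1.501e-09 m³.
Inverting, life L = V_lim·H/(K·W) = 1.501e-09 · 2.077e+09 / (9.436e-04 · 486.3) = 6.793 m.

value=6.793 m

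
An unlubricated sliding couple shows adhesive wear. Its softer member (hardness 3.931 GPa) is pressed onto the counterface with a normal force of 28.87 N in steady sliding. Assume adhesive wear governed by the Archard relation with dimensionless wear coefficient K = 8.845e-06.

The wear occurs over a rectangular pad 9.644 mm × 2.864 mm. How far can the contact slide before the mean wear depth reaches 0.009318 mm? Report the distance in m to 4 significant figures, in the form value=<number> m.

Intermediate values are shown rounded. All working math holds full precision, and a lone final rounding: four significant digits.
Hardness H = 3.931 GPa = 3.931e+09 Pa.
Pad sides 9.644 mm × 2.864 mm = 0.009644 m × 0.002864 m. Contact area A = 0.009644 m × 0.002864 m = 2.762e-05 m².
Depth limit h_lim = 0.009318 mm = 9.318e-06 m.
In SI base units, W = 28.87 N, H = 3.931e+09 Pa, K = 8.845e-06.
Permissible volume V_lim = h_lim·A = 9.318e-06 · 2.762e-05 = 2.574e-10 m³.
Life L = V_lim·H/(K·W) = 2.574e-10 · 3.931e+09 / (8.845e-06 · 28.87) = 3962 m.

value=3962 m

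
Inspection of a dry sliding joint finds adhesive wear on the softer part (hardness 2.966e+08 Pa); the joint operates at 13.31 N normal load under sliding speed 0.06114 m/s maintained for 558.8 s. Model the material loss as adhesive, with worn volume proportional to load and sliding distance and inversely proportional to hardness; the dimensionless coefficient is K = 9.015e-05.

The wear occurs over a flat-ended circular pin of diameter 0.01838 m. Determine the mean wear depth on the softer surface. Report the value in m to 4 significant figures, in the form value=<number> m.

value=5.209e-07 m

The intermediates appear rounded — each operation holds full precision — a single final rounding, at 4 significant digits.
Distance covered L = v·t = 0.06114 m/s × 558.8 s = 34.17 m.
Contact area A = π·d²/4 = π·(0.01838 m)²/4 = 2.653e-04 m².
Collected in SI base units: W = 13.31 N, H = 2.966e+08 Pa, K = 9.015e-05.
Worn volume V = K·W·L/H = 9.015e-05 · 13.31 · 34.17 / 2.966e+08 = 1.382e-10 m³.
Mean wear depth h = V/A = 1.382e-10 / 2.653e-04 = 5.209e-07 m.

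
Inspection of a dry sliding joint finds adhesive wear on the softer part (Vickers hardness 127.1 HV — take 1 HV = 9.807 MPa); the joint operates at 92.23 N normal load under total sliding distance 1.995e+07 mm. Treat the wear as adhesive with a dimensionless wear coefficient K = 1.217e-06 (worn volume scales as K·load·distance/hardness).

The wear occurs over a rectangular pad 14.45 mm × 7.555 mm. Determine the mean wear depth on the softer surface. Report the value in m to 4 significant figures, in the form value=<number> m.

value=1.646e-05 m

Each operation holds exact precision; the intermediates are printed rounded; a single final rounding: 4 significant figures.
Convert: Sliding distance L = 1.995e+07 mm = 1.995e+04 m.
Convert: Hardness H = 127.1 HV × 9.807 MPa/HV = 1246 MPa = 1.246e+09 Pa.
Convert: Pad sides 14.45 mm × 7.555 mm = 0.01445 m × 0.007555 m. Contact area A = 0.01445 m × 0.007555 m = 1.092e-04 m².
Restated in SI base units: W = 92.23 N, H = 1.246e+09 Pa, K = 1.217e-06.
Wear volume V = K·W·L/H = 1.217e-06 · 92.23 · 1.995e+04 / 1.246e+09 = 1.796e-09 m³.
Average depth h = V/A = 1.796e-09 / 1.092e-04 = 1.646e-05 m.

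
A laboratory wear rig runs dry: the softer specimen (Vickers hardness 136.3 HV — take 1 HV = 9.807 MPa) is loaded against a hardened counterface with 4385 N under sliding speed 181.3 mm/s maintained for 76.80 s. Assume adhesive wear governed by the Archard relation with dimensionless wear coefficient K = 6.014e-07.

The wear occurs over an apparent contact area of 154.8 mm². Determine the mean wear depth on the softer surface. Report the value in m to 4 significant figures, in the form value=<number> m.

Intermediate values are shown rounded — all working math runs at exact precision. Rounded just once, at four significant figures.
Convert: Sliding speed v = 181.3 mm/s = 0.1813 m/s. Total distance L = v·t = 0.1813 m/s × 76.80 s = 13.92 m.
Convert: Hardness H = 136.3 HV × 9.807 MPa/HV = 1337 MPa = 1.337e+09 Pa.
Convert: Contact area A = 154.8 mm² = 1.548e-04 m².
In SI base units: W = 4385 N, H = 1.337e+09 Pa, K = 6.014e-07.
Worn volume V = K·W·L/H = 6.014e-07 · 4385 · 13.92 / 1.337e+09 = 2.747e-11 m³.
Average depth h = V/A = 2.747e-11 / 1.548e-04 = 1.775e-07 m.

value=1.775e-07 m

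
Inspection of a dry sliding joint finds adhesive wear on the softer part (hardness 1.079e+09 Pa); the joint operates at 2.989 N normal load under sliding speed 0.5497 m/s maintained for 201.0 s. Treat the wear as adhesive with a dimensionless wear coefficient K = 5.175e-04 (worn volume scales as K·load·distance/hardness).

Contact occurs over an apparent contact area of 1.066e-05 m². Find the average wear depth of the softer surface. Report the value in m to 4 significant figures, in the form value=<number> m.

The intermediates are printed rounded. All arithmetic carries exact precision; a lone final rounding: 4 significant figures.
Convert: Sliding distance L = v·t = 0.5497 m/s × 201.0 s = 110.5 m.
Expressed in SI base units: W = 2.989 N, H = 1.079e+09 Pa, K = 5.175e-04.
By Archard's law, V = K·W·L/H = 5.175e-04 · 2.989 · 110.5 / 1.079e+09 = 1.584e-10 m³.
Depth h = V/A = 1.584e-10 / 1.066e-05 = 1.486e-05 m.

value=1.486e-05 m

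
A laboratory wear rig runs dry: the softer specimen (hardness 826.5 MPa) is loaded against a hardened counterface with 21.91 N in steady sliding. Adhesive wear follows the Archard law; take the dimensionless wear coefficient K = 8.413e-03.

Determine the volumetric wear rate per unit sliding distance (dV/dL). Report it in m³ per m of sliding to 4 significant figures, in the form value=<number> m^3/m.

The intermediates appear rounded — the computation runs at exact precision — a lone final rounding, at four significant figures.
Hardness H = 826.5 MPa = 8.265e+08 Pa.
Restated in SI base units: W = 21.91 N, H = 8.265e+08 Pa, K = 8.413e-03.
Volumetric rate dV/dL = K·W/H, per unit distance: 8.413e-03 · 21.91 / 8.265e+08 = 2.230e-10 m³/m.

value=2.230e-10 m^3/m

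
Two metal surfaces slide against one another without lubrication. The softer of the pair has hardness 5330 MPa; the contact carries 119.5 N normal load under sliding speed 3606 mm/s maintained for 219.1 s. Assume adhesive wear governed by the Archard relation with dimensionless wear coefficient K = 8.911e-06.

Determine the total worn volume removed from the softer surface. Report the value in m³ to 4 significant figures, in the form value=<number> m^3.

Intermediates are displayed rounded — all arithmetic maintains full precision — one final rounding: 4 significant digits.
Convert: Sliding speed v = 3606 mm/s = 3.606 m/s. Sliding distance L = v·t = 3.606 m/s × 219.1 s = 790.1 m.
Convert: Hardness H = 5330 MPa = 5.330e+09 Pa.
Expressed in SI base units: W = 119.5 N, H = 5.330e+09 Pa, K = 8.911e-06.
Wear volume V = K·W·L/H = 8.911e-06 · 119.5 · 790.1 / 5.330e+09 = 1.578e-10 m³.

value=1.578e-10 m^3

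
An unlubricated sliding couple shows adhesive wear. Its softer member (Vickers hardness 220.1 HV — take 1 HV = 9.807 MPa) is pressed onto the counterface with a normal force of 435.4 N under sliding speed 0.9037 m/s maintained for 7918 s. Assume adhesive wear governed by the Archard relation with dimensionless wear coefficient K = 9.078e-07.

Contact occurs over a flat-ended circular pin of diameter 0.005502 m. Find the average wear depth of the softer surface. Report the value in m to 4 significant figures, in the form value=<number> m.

Shown intermediates are rounded, and all working math maintains full float precision — one final rounding: 4 significant figures.
Sliding distance L = v·t = 0.9037 m/s × 7918 s = 7155 m.
Hardness H = 220.1 HV × 9.807 MPa/HV = 2159 MPa = 2.159e+09 Pa.
Contact area A = π·d²/4 = π·(0.005502 m)²/4 = 2.378e-05 m².
Restated in SI base units: W = 435.4 N, H = 2.159e+09 Pa, K = 9.078e-07.
Worn volume V = K·W·L/H = 9.078e-07 · 435.4 · 7155 / 2.159e+09 = 1.310e-09 m³.
Average depth h = V/A = 1.310e-09 / 2.378e-05 = 5.511e-05 m.

value=5.511e-05 m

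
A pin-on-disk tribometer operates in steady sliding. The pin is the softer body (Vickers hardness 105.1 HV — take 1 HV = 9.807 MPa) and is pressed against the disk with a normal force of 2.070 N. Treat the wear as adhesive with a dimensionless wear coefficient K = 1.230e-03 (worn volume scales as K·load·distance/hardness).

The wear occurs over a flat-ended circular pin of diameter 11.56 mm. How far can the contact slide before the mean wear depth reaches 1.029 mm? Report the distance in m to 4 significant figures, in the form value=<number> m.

value=4.372e+04 m

Intermediate values are printed rounded. Every step maintains full precision; rounded once at the end: 4 significant digits.
Convert: Hardness H = 105.1 HV × 9.807 MPa/HV = 1031 MPa = 1.031e+09 Pa.
Convert: Pin diameter d = 11.56 mm = 0.01156 m. Contact area A = π·d²/4 = π·(0.01156 m)²/4 = 1.050e-04 m².
Convert: Depth limit h_lim = 1.029 mm = 0.001029 m.
In SI base units, W = 2.070 N, H = 1.031e+09 Pa, K = 1.230e-03.
Limit volume V_lim = h_lim·A = 0.001029 · 1.050e-04 = 1.080e-07 m³.
Sliding life L = V_lim·H/(K·W) = 1.080e-07 · 1.031e+09 / (1.230e-03 · 2.070) = 4.372e+04 m.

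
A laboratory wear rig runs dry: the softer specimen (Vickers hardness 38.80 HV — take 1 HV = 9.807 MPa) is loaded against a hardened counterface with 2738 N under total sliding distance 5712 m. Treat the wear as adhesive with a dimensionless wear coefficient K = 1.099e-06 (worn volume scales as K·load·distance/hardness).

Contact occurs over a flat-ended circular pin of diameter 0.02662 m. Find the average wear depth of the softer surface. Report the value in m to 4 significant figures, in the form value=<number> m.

value=8.116e-05 m

Displayed values are rounded, and the algebra carries full float precision. Rounded once at the end, at 4 significant figures.
Hardness H = 38.80 HV × 9.807 MPa/HV = 380.5 MPa = 3.805e+08 Pa.
Contact area A = π·d²/4 = π·(0.02662 m)²/4 = 5.566e-04 m².
Working in SI base units: W = 2738 N, H = 3.805e+08 Pa, K = 1.099e-06.
Archard volume V = K·W·L/H = 1.099e-06 · 2738 · 5712 / 3.805e+08 = 4.517e-08 m³.
Depth h = V/A = 4.517e-08 / 5.566e-04 = 8.116e-05 m.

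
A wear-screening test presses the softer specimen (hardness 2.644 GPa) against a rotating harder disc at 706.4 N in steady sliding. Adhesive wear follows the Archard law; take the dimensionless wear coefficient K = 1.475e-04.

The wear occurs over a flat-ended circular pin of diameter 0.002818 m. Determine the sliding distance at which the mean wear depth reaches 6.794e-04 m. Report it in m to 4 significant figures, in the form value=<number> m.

value=107.5 m

Intermediate values are shown rounded, and every step maintains full float precision — one last rounding to 4 significant figures.
Hardness H = 2.644 GPa = 2.644e+09 Pa.
Contact area A = π·d²/4 = π·(0.002818 m)²/4 = 6.237e-06 m².
Collected in SI base units: W = 706.4 N, H = 2.644e+09 Pa, K = 1.475e-04.
Volume at the limit: V_lim = h_lim·A = 6.794e-04 · 6.237e-06 = 4.237e-09 m³.
Thus life L = V_lim·H/(K·W) = 4.237e-09 · 2.644e+09 / (1.475e-04 · 706.4) = 107.5 m.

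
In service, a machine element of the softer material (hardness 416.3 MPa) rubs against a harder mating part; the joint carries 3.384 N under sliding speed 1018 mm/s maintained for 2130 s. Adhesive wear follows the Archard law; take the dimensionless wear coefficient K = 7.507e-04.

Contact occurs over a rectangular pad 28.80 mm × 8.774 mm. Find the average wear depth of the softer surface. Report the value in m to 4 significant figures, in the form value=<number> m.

Displayed values are rounded; every step keeps full float precision — one final rounding: four significant figures.
Convert: Sliding speed v = 1018 mm/s = 1.018 m/s. The distance L = v·t = 1.018 m/s × 2130 s = 2168 m.
Convert: Hardness H = 416.3 MPa = 4.163e+08 Pa.
Convert: Pad sides 28.80 mm × 8.774 mm = 0.02880 m × 0.008774 m. Contact area A = 0.02880 m × 0.008774 m = 2.527e-04 m².
In SI base units, W = 3.384 N, H = 4.163e+08 Pa, K = 7.507e-04.
Worn volume V = K·W·L/H = 7.507e-04 · 3.384 · 2168 / 4.163e+08 = 1.323e-08 m³.
Depth of wear h = V/A = 1.323e-08 / 2.527e-04 = 5.236e-05 m.

value=5.236e-05 m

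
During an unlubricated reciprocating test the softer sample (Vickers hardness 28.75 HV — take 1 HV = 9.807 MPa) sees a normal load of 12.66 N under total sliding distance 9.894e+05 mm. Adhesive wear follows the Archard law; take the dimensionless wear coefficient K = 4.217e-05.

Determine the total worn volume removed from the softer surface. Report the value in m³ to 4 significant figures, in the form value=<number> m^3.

Intermediates are shown rounded, and the computation carries exact precision. Rounded once at the end to four significant digits.
Convert: The distance L = 9.894e+05 mm = 989.4 m.
Convert: Hardness H = 28.75 HV × 9.807 MPa/HV = 282.0 MPa = 2.820e+08 Pa.
Restated in SI base units: W = 12.66 N, H = 2.820e+08 Pa, K = 4.217e-05.
Volume removed: V = K·W·L/H = 4.217e-05 · 12.66 · 989.4 / 2.820e+08 = 1.873e-09 m³.

value=1.873e-09 m^3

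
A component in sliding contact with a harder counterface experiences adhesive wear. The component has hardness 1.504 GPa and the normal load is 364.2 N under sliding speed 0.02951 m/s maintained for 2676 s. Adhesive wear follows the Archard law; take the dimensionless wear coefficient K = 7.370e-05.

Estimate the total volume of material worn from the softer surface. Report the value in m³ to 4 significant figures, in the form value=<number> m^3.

Every step keeps full precision. Intermediate values are printed rounded. Rounded just once: 4 significant figures.
Distance L = v·t = 0.02951 m/s × 2676 s = 78.97 m.
Hardness H = 1.504 GPa = 1.504e+09 Pa.
SI base units throughout: W = 364.2 N, H = 1.504e+09 Pa, K = 7.370e-05.
By Archard's law, V = K·W·L/H = 7.370e-05 · 364.2 · 78.97 / 1.504e+09 = 1.409e-09 m³.

value=1.409e-09 m^3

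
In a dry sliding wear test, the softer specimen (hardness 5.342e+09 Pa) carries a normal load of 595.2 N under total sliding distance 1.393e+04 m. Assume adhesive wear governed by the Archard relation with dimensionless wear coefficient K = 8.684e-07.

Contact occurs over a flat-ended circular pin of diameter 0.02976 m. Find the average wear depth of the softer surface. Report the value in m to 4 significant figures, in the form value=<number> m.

Each operation carries full precision — intermediate values are displayed rounded; one last rounding to 4 significant figures.
Convert: Contact area A = π·d²/4 = π·(0.02976 m)²/4 = 6.956e-04 m².
In SI base units, W = 595.2 N, H = 5.342e+09 Pa, K = 8.684e-07.
Archard volume V = K·W·L/H = 8.684e-07 · 595.2 · 1.393e+04 / 5.342e+09 = 1.348e-09 m³.
Average depth h = V/A = 1.348e-09 / 6.956e-04 = 1.938e-06 m.

value=1.938e-06 m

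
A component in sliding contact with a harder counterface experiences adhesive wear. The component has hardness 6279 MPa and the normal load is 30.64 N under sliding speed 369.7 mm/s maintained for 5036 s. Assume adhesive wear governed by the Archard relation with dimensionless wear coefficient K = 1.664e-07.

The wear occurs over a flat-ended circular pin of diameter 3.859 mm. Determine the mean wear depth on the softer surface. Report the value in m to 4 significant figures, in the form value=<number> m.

value=1.293e-07 m

Intermediate values are printed rounded. All arithmetic keeps full float precision; rounded just once to four significant figures.
Convert: Sliding speed v = 369.7 mm/s = 0.3697 m/s. Distance L = v·t = 0.3697 m/s × 5036 s = 1862 m.
Convert: Hardness H = 6279 MPa = 6.279e+09 Pa.
Convert: Pin diameter d = 3.859 mm = 0.003859 m. Contact area A = π·d²/4 = π·(0.003859 m)²/4 = 1.170e-05 m².
Restated in SI base units: W = 30.64 N, H = 6.279e+09 Pa, K = 1.664e-07.
The Archard volume V = K·W·L/H = 1.664e-07 · 30.64 · 1862 / 6.279e+09 = 1.512e-12 m³.
Wear depth h = V/A = 1.512e-12 / 1.170e-05 = 1.293e-07 m.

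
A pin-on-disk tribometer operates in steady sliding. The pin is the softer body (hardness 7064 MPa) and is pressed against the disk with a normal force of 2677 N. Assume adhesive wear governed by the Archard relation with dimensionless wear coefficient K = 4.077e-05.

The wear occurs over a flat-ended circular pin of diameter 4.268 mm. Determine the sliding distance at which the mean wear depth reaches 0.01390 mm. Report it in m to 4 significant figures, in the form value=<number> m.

value=12.87 m

Each operation keeps full precision, and the intermediates are displayed rounded. Rounded once at the end, at four significant figures.
Convert: Hardness H = 7064 MPa = 7.064e+09 Pa.
Convert: Pin diameter d = 4.268 mm = 0.004268 m. Contact area A = π·d²/4 = π·(0.004268 m)²/4 = 1.431e-05 m².
Convert: Depth limit h_lim = 0.01390 mm = 1.390e-05 m.
In SI base units, W = 2677 N, H = 7.064e+09 Pa, K = 4.077e-05.
Limit volume V_lim = h_lim·A = 1.390e-05 · 1.431e-05 = 1.989e-10 m³.
So the life L = V_lim·H/(K·W) = 1.989e-10 · 7.064e+09 / (4.077e-05 · 2677) = 12.87 m.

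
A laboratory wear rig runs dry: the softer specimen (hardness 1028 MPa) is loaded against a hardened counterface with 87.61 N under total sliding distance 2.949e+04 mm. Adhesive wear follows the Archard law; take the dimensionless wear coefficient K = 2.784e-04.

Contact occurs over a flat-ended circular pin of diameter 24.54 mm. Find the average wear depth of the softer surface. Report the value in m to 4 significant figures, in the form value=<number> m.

Displayed values are rounded, and all working math carries full precision, and a lone final rounding: 4 significant figures.
Sliding distance L = 2.949e+04 mm = 29.49 m.
Hardness H = 1028 MPa = 1.028e+09 Pa.
Pin diameter d = 24.54 mm = 0.02454 m. Contact area A = π·d²/4 = π·(0.02454 m)²/4 = 4.730e-04 m².
In SI base units, W = 87.61 N, H = 1.028e+09 Pa, K = 2.784e-04.
Archard relation: V = K·W·L/H = 2.784e-04 · 87.61 · 29.49 / 1.028e+09 = 6.997e-10 m³.
Depth of wear h = V/A = 6.997e-10 / 4.730e-04 = 1.479e-06 m.

value=1.479e-06 m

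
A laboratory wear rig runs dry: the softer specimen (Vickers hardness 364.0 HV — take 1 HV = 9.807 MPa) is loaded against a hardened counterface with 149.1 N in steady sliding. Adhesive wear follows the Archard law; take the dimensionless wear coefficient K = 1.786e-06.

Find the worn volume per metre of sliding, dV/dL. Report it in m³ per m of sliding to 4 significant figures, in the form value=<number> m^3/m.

value=7.460e-14 m^3/m

Intermediates appear rounded. The computation runs at full precision. Rounded once at the end, at four significant digits.
Hardness H = 364.0 HV × 9.807 MPa/HV = 3570 MPa = 3.570e+09 Pa.
In SI base units: W = 149.1 N, H = 3.570e+09 Pa, K = 1.786e-06.
Wear rate dV/dL = K·W/H: 1.786e-06 · 149.1 / 3.570e+09 = 7.460e-14 m³/m.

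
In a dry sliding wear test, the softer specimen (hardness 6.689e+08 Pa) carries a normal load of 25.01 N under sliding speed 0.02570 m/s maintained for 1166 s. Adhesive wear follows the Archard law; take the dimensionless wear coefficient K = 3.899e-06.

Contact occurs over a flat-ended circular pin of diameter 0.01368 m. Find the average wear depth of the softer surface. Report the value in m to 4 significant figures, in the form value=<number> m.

value=2.972e-08 m

Shown intermediates are rounded. Each operation holds full precision; rounded just once: 4 significant figures.
Convert: Distance covered L = v·t = 0.02570 m/s × 1166 s = 29.97 m.
Convert: Contact area A = π·d²/4 = π·(0.01368 m)²/4 = 1.470e-04 m².
Working in SI base units: W = 25.01 N, H = 6.689e+08 Pa, K = 3.899e-06.
Worn volume V = K·W·L/H = 3.899e-06 · 25.01 · 29.97 / 6.689e+08 = 4.369e-12 m³.
Depth h = V/A = 4.369e-12 / 1.470e-04 = 2.972e-08 m.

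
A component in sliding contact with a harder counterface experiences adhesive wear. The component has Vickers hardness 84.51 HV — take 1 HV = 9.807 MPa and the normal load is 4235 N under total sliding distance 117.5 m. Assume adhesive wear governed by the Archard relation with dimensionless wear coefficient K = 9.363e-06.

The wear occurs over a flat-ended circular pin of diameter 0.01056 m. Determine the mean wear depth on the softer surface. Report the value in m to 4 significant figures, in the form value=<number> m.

The intermediates are printed rounded. All arithmetic keeps full float precision, and a lone final rounding: 4 significant digits.
Hardness H = 84.51 HV × 9.807 MPa/HV = 828.8 MPa = 8.288e+08 Pa.
Contact area A = π·d²/4 = π·(0.01056 m)²/4 = 8.758e-05 m².
In SI base units, W = 4235 N, H = 8.288e+08 Pa, K = 9.363e-06.
Apply Archard: V = K·W·L/H = 9.363e-06 · 4235 · 117.5 / 8.288e+08 = 5.622e-09 m³.
Depth of wear h = V/A = 5.622e-09 / 8.758e-05 = 6.419e-05 m.

value=6.419e-05 m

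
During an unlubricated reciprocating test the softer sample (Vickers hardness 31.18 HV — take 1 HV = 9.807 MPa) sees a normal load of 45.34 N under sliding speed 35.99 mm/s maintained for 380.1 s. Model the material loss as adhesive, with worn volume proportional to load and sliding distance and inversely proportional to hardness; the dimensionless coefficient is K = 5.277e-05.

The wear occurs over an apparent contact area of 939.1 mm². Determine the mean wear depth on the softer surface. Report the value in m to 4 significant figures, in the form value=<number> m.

value=1.140e-07 m

Each operation keeps full float precision, and printed values are rounded — one final rounding to 4 significant digits.
Convert: Sliding speed v = 35.99 mm/s = 0.03599 m/s. The distance L = v·t = 0.03599 m/s × 380.1 s = 13.68 m.
Convert: Hardness H = 31.18 HV × 9.807 MPa/HV = 305.8 MPa = 3.058e+08 Pa.
Convert: Contact area A = 939.1 mm² = 9.391e-04 m².
In SI base units, W = 45.34 N, H = 3.058e+08 Pa, K = 5.277e-05.
Archard relation: V = K·W·L/H = 5.277e-05 · 45.34 · 13.68 / 3.058e+08 = 1.070e-10 m³.
Average depth h = V/A = 1.070e-10 / 9.391e-04 = 1.140e-07 m.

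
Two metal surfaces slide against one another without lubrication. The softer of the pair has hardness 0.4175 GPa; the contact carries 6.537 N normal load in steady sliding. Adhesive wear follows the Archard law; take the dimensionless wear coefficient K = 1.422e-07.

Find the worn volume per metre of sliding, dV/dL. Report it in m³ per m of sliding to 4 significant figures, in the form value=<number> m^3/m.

value=2.226e-15 m^3/m

All arithmetic keeps exact precision — printed values are rounded — rounded just once to 4 significant figures.
Convert: Hardness H = 0.4175 GPa = 4.175e+08 Pa.
In SI base units: W = 6.537 N, H = 4.175e+08 Pa, K = 1.422e-07.
Sliding wear rate dV/dL = K·W/H — distance-free: 1.422e-07 · 6.537 / 4.175e+08 = 2.226e-15 m³/m.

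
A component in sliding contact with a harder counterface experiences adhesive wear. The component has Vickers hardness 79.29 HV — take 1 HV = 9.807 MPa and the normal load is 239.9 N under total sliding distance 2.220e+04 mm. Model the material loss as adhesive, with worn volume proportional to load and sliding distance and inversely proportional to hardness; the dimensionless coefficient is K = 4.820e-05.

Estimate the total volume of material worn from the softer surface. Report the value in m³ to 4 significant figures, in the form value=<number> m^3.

Each operation carries exact precision; printed values are rounded; a single final rounding to four significant digits.
Total distance L = 2.220e+04 mm = 22.20 m.
Hardness H = 79.29 HV × 9.807 MPa/HV = 777.6 MPa = 7.776e+08 Pa.
Restated in SI base units: W = 239.9 N, H = 7.776e+08 Pa, K = 4.820e-05.
Wear volume V = K·W·L/H = 4.820e-05 · 239.9 · 22.20 / 7.776e+08 = 3.301e-10 m³.

value=3.301e-10 m^3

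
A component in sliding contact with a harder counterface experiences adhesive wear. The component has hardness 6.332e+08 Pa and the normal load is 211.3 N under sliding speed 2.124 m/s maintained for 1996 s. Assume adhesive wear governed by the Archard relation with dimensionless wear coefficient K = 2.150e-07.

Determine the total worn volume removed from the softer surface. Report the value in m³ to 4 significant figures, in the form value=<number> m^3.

value=3.042e-10 m^3

All arithmetic maintains full float precision — the intermediates are shown rounded. Rounded just once: four significant digits.
Convert: Total distance L = v·t = 2.124 m/s × 1996 s = 4240 m.
Restated in SI base units: W = 211.3 N, H = 6.332e+08 Pa, K = 2.150e-07.
Volume removed: V = K·W·L/H = 2.150e-07 · 211.3 · 4240 / 6.332e+08 = 3.042e-10 m³.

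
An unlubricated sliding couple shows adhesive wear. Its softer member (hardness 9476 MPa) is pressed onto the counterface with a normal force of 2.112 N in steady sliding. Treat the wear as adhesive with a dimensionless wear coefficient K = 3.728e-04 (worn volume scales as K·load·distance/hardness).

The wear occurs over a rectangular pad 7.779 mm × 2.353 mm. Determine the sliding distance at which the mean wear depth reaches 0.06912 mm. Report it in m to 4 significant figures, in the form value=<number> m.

Intermediates are printed rounded. All working math carries full precision, and rounded just once to 4 significant figures.
Convert: Hardness H = 9476 MPa = 9.476e+09 Pa.
Convert: Pad sides 7.779 mm × 2.353 mm = 0.007779 m × 0.002353 m. Contact area A = 0.007779 m × 0.002353 m = 1.830e-05 m².
Convert: Depth limit h_lim = 0.06912 mm = 6.912e-05 m.
SI base units throughout: W = 2.112 N, H = 9.476e+09 Pa, K = 3.728e-04.
Permissible volume V_lim = h_lim·A = 6.912e-05 · 1.830e-05 = 1.265e-09 m³.
Inverting, life L = V_lim·H/(K·W) = 1.265e-09 · 9.476e+09 / (3.728e-04 · 2.112) = 1.523e+04 m.

value=1.523e+04 m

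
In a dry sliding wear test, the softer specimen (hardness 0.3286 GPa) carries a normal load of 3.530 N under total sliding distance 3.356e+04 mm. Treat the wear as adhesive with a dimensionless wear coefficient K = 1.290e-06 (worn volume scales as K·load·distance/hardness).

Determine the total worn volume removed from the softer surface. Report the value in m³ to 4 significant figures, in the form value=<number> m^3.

Every step keeps full precision — quoted intermediates are rounded. Rounded just once, at 4 significant figures.
Path length L = 3.356e+04 mm = 33.56 m.
Hardness H = 0.3286 GPa = 3.286e+08 Pa.
In SI base units, W = 3.530 N, H = 3.286e+08 Pa, K = 1.290e-06.
Archard relation: V = K·W·L/H = 1.290e-06 · 3.530 · 33.56 / 3.286e+08 = 4.651e-13 m³.

value=4.651e-13 m^3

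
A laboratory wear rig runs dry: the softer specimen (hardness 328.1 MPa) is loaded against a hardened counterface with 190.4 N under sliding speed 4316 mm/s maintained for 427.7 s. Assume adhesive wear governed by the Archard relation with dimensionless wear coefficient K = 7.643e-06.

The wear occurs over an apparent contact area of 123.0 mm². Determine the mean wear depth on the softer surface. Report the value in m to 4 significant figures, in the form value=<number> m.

value=6.656e-05 m

Intermediates are shown rounded. All arithmetic holds full float precision, and a lone final rounding: 4 significant figures.
Sliding speed v = 4316 mm/s = 4.316 m/s. Sliding distance L = v·t = 4.316 m/s × 427.7 s = 1846 m.
Hardness H = 328.1 MPa = 3.281e+08 Pa.
Contact area A = 123.0 mm² = 1.230e-04 m².
Expressed in SI base units: W = 190.4 N, H = 3.281e+08 Pa, K = 7.643e-06.
The Archard volume V = K·W·L/H = 7.643e-06 · 190.4 · 1846 / 3.281e+08 = 8.187e-09 m³.
Mean wear depth h = V/A = 8.187e-09 / 1.230e-04 = 6.656e-05 m.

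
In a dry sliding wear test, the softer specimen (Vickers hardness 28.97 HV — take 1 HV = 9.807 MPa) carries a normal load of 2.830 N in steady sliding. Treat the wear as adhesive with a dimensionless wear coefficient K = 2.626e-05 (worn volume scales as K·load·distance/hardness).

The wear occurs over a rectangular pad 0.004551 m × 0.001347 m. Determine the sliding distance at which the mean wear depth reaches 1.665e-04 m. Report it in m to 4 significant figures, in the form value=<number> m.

value=3902 m

All arithmetic keeps full float precision; the intermediates appear rounded, and one final rounding: four significant figures.
Hardness H = 28.97 HV × 9.807 MPa/HV = 284.1 MPa = 2.841e+08 Pa.
Contact area A = 0.004551 m × 0.001347 m = 6.130e-06 m².
In SI base units, W = 2.830 N, H = 2.841e+08 Pa, K = 2.626e-05.
At the depth limit, V_lim = h_lim·A = 1.665e-04 · 6.130e-06 = 1.021e-09 m³.
So the life L = V_lim·H/(K·W) = 1.021e-09 · 2.841e+08 / (2.626e-05 · 2.830) = 3902 m.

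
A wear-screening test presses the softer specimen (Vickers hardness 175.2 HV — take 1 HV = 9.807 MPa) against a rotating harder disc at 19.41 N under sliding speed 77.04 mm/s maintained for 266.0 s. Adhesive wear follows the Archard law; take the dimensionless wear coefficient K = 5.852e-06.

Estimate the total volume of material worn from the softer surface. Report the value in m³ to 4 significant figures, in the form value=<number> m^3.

All arithmetic keeps exact precision, and intermediate values are shown rounded; rounded just once: 4 significant digits.
Sliding speed v = 77.04 mm/s = 0.07704 m/s. Sliding distance L = v·t = 0.07704 m/s × 266.0 s = 20.49 m.
Hardness H = 175.2 HV × 9.807 MPa/HV = 1718 MPa = 1.718e+09 Pa.
Working in SI base units: W = 19.41 N, H = 1.718e+09 Pa, K = 5.852e-06.
Apply Archard: V = K·W·L/H = 5.852e-06 · 19.41 · 20.49 / 1.718e+09 = 1.355e-12 m³.

value=1.355e-12 m^3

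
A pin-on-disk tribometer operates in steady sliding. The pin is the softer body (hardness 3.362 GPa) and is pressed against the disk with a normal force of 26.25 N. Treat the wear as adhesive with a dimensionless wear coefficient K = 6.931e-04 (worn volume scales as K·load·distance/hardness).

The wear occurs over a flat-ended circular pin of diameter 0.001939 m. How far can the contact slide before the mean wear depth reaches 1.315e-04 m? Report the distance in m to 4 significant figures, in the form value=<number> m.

All arithmetic keeps full precision, and intermediate values are displayed rounded — a single final rounding to 4 significant digits.
Convert: Hardness H = 3.362 GPa = 3.362e+09 Pa.
Convert: Contact area A = π·d²/4 = π·(0.001939 m)²/4 = 2.953e-06 m².
In SI base units, W = 26.25 N, H = 3.362e+09 Pa, K = 6.931e-04.
Volume at the limit: V_lim = h_lim·A = 1.315e-04 · 2.953e-06 = 3.883e-10 m³.
Life L = V_lim·H/(K·W) = 3.883e-10 · 3.362e+09 / (6.931e-04 · 26.25) = 71.75 m.

value=71.75 m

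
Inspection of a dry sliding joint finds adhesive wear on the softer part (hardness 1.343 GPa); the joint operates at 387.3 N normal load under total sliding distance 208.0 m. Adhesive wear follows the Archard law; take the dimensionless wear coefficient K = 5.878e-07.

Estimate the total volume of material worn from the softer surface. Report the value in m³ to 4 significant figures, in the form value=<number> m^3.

All arithmetic maintains full float precision. The intermediates are printed rounded — a single final rounding to four significant digits.
Hardness H = 1.343 GPa = 1.343e+09 Pa.
Working in SI base units: W = 387.3 N, H = 1.343e+09 Pa, K = 5.878e-07.
Wear volume V = K·W·L/H = 5.878e-07 · 387.3 · 208.0 / 1.343e+09 = 3.526e-11 m³.

value=3.526e-11 m^3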